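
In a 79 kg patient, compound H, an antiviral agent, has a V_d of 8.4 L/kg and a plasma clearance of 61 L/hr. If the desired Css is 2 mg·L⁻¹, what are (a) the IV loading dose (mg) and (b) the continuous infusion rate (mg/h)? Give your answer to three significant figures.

Vd = 8.4 L/kg × 79 kg = 663.6 L
Loading: fill Vd to C_target → 663.6 L × 2 mg/L = 1327 mg
Maintenance infusion rate = CL × Css = 61.00 × 2 = 122.0 mg/h

(a) 1330 mg; (b) 122 mg/h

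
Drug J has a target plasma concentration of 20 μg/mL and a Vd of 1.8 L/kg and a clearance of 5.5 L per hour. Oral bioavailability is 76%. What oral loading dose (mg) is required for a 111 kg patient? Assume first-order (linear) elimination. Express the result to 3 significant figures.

Vd(total) = 111 kg × 1.8 L/kg = 199.8 L
The loading dose fills Vd to the target concentration.
LD = Vd × C / F = 199.8 × 20.00 / 0.76 = 5258 mg

5260 mg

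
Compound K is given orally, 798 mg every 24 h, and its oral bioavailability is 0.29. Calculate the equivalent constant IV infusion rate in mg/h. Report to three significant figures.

9.64 mg/h

Equivalent systemic input: infusion rate = F·D/τ.
Rate = 0.29 × 798 / 24 = 9.643 mg/h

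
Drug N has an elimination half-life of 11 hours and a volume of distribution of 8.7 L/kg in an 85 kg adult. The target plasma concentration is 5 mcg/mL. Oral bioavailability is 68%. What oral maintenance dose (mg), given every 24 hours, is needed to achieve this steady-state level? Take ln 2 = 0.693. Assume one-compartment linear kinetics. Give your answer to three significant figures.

8220 mg

Total Vd = 8.7 × 85 = 739.5 L
CL = ln 2 · Vd / t½ = 0.693 × 739.5 / 11 = 46.59 L/h
D = CL × Css × τ / F = 46.59 × 5 × 24 / 0.68 = 8222 mg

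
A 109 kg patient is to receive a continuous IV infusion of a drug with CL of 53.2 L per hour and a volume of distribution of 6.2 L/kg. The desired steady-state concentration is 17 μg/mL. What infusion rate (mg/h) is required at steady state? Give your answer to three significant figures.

Rate = CL × Css = 53.20 × 17 = 904.4 mg/h

904 mg/h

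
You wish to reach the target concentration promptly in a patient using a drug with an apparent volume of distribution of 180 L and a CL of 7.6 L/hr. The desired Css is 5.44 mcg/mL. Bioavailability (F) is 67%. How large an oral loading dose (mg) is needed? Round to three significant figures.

1460 mg

The loading dose fills Vd to the target concentration; clearance is irrelevant here.
LD = Vd × C / F = 180.0 × 5.440 / 0.67 = 1461 mg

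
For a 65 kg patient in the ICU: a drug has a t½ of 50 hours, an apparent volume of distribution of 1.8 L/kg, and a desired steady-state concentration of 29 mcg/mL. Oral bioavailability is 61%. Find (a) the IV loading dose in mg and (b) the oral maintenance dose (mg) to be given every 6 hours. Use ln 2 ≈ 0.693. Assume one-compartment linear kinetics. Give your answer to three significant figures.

Total Vd = 1.8 × 65 = 117.0 L
LD = Vd × C = 117.0 × 29 = 3393 mg
CL = 0.693 × Vd / t½ = 0.693 × 117.0 / 50 = 1.622 L/h
D = CL × Css × τ / F = 1.622 × 29 × 6 / 0.61 = 462.7 mg

(a) 3390 mg; (b) 463 mg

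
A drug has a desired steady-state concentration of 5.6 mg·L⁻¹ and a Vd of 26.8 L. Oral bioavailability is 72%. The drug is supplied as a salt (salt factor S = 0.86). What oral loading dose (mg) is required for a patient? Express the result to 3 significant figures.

LD = Vd × C / F / S = 26.80 × 5.600 / 0.72 / 0.86 = 242.4 mg

242 mg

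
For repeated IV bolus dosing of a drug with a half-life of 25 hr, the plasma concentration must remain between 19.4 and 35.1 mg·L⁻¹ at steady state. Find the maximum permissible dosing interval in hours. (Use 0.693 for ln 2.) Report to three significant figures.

k = 0.693 / t½ = 0.693 / 25 = 0.02772 h⁻¹
Between IV bolus doses, concentration decays as C = C₀·e^(−kτ), so C_peak/C_trough = e^(kτ).
τ_max = ln(C_peak/C_trough) / k = ln(35.1/19.4) / 0.02772 = 0.5929 / 0.02772 = 21.39 h

21.4 h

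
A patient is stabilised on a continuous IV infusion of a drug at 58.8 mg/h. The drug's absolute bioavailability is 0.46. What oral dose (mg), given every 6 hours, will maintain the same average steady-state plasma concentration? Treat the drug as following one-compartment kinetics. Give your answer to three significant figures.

To maintain the same Css, the systemic dosing rate must be unchanged: F·D/τ = infusion rate.
D = rate × τ / F = 58.8 × 6 / 0.46 = 767.0 mg

767 mg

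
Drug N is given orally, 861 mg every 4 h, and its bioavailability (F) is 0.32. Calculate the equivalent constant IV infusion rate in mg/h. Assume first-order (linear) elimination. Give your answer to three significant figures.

68.9 mg/h

Equivalent systemic input: infusion rate = F·D/τ.
Rate = 0.32 × 861 / 4 = 68.88 mg/h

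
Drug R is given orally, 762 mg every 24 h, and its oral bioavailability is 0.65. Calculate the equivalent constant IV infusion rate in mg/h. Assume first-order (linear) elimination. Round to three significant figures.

20.6 mg/h

Equivalent systemic input: infusion rate = F·D/τ.
Rate = 0.65 × 762 / 24 = 20.64 mg/h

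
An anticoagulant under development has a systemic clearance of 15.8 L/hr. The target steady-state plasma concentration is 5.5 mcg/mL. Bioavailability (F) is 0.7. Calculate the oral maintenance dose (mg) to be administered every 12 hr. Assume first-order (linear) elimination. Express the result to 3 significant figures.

D = CL × Css × τ / F = 15.80 × 5.5 × 12 / 0.7 = 1490 mg

1490 mg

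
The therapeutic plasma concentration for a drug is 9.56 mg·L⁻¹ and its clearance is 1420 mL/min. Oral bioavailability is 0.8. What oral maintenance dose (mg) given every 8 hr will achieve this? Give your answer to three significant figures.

8150 mg

CL = 1420 mL/min × 60/1000 = 85.20 L/h
D = CL × Css × τ / F = 85.20 × 9.56 × 8 / 0.8 = 8145 mg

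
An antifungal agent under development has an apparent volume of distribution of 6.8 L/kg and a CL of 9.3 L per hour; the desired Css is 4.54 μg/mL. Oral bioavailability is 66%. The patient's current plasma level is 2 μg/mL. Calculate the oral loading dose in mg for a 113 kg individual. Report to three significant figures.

2960 mg

Total Vd = 6.8 × 113 = 768.4 L
Concentration deficit ΔC = 4.54 − 2 = 2.540 mg/L
LD = Vd × ΔC / F = 768.4 × 2.540 / 0.66 = 2957 mg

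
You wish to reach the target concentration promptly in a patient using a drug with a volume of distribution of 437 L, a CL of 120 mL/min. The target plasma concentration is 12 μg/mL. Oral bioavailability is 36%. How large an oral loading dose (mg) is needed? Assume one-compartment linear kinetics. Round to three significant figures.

14600 mg

The loading dose fills Vd to the target concentration; clearance is irrelevant here.
LD = Vd × C / F = 437.0 × 12.00 / 0.36 = 14570 mg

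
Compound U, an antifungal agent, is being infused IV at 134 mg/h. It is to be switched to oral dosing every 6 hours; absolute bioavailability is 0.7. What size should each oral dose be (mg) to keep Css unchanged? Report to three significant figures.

To maintain the same Css, the systemic dosing rate must be unchanged: F·D/τ = infusion rate.
D = rate × τ / F = 134 × 6 / 0.7 = 1149 mg

1150 mg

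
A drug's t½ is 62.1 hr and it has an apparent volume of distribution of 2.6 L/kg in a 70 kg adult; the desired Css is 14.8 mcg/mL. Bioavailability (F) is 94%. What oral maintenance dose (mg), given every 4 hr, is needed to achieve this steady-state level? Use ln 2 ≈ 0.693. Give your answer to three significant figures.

128 mg

Vd = 2.6 L/kg × 70 kg = 182.0 L
CL = ln 2 · Vd / t½ = 0.693 × 182.0 / 62.1 = 2.031 L/h
D = CL × Css × τ / F = 2.031 × 14.8 × 4 / 0.94 = 127.9 mg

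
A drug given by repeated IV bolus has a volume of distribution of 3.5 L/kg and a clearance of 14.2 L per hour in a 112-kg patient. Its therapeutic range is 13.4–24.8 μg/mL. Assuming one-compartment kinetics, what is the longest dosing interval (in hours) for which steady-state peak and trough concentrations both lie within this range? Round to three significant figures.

17.0 h

Total Vd = 3.5 × 112 = 392.0 L
k = CL / Vd = 14.20 / 392.0 = 0.03622 h⁻¹
Between IV bolus doses, concentration decays as C = C₀·e^(−kτ), so C_peak/C_trough = e^(kτ).
τ_max = ln(C_peak/C_trough) / k = ln(24.8/13.4) / 0.03622 = 0.6156 / 0.03622 = 17.00 h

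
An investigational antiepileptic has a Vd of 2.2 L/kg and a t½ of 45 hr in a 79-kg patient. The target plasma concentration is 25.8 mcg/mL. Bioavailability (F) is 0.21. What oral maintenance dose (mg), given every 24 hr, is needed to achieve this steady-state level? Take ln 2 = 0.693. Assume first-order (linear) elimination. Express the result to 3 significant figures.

Vd = 2.2 L/kg × 79 kg = 173.8 L
k = 0.693/45 = 0.01540 h⁻¹, so CL = k·Vd = 0.01540 × 173.8 = 2.677 L/h
D = CL × Css × τ / F = 2.677 × 25.8 × 24 / 0.21 = 7893 mg

7890 mg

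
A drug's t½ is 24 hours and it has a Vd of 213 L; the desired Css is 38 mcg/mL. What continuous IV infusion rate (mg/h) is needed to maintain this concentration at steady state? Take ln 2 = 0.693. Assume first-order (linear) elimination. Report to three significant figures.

234 mg/h

CL = 0.693 × Vd / t½ = 0.693 × 213.0 / 24 = 6.150 L/h
Infusion rate = CL × Css = 6.150 × 38 = 233.7 mg/h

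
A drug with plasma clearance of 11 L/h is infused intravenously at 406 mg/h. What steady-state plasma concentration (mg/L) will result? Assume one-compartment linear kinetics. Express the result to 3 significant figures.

36.9 mg/L

Css = rate / CL = 406 / 11.00 = 36.91 mg/L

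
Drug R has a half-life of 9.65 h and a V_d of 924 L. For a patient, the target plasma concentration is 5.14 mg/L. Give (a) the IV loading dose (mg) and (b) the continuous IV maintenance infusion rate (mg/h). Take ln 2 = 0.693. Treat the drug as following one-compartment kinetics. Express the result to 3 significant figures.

(a) 4750 mg; (b) 341 mg/h

LD = Vd × C = 924.0 × 5.14 = 4749 mg
CL = 0.693 × Vd / t½ = 0.693 × 924.0 / 9.65 = 66.36 L/h
Infusion rate = CL × Css = 66.36 × 5.14 = 341.1 mg/h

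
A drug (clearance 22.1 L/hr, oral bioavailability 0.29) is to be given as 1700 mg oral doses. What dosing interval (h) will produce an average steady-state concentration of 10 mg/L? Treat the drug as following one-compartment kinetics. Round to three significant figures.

2.23 h

F·D/τ = CL·Css → τ = F·D / (CL·Css).
τ = 0.29 × 1700 / (22.1 × 10) = 2.231 h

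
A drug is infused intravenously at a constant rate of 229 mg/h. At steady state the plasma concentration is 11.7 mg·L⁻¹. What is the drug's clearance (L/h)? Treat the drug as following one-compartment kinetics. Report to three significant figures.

At steady state, infusion rate = CL × Css, so CL = rate / Css.
CL = 229 / 11.7 = 19.57 L/h

19.6 L/h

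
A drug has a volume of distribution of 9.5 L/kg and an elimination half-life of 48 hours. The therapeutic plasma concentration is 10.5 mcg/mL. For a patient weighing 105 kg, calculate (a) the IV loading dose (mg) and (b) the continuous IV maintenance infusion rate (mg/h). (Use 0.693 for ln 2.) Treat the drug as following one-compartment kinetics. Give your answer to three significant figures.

(a) 10500 mg; (b) 151 mg/h

Vd(total) = 105 kg × 9.5 L/kg = 997.5 L
LD = Vd × C = 997.5 × 10.5 = 10470 mg
CL = 0.693 × Vd / t½ = 0.693 × 997.5 / 48 = 14.40 L/h
Infusion rate = CL × Css = 14.40 × 10.5 = 151.2 mg/h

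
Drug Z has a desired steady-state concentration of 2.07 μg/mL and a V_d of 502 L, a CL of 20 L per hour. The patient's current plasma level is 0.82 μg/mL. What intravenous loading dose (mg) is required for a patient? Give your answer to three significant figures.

628 mg

The loading dose fills Vd to the target concentration; clearance is irrelevant here.
Concentration deficit ΔC = 2.07 − 0.82 = 1.250 mg/L
LD = Vd × ΔC = 502.0 × 1.250 = 627.5 mg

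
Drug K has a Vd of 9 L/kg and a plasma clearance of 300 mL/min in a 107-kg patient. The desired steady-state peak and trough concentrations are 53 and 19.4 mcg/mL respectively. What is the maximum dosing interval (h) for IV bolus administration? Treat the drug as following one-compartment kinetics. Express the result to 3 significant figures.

53.8 h

Total Vd = 9 × 107 = 963.0 L
Convert clearance: 300 mL/min × 60 min/h ÷ 1000 mL/L = 18.00 L/h
k = CL / Vd = 18.00 / 963.0 = 0.01869 h⁻¹
Between IV bolus doses, concentration decays as C = C₀·e^(−kτ), so C_peak/C_trough = e^(kτ).
τ_max = ln(C_peak/C_trough) / k = ln(53/19.4) / 0.01869 = 1.005 / 0.01869 = 53.77 h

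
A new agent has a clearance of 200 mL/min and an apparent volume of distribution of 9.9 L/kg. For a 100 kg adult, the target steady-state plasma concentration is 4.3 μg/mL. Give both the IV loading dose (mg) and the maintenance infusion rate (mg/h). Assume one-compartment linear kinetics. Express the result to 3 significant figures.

(a) 4260 mg; (b) 51.6 mg/h

Vd = 9.9 L/kg × 100 kg = 990.0 L
Loading dose = Vd × C = 990.0 × 4.3 = 4257 mg
CL = 200 mL/min = 200 × 0.06 = 12.00 L/h
Infusion rate = 12.00 L/h × 4.3 mg/L = 51.60 mg/h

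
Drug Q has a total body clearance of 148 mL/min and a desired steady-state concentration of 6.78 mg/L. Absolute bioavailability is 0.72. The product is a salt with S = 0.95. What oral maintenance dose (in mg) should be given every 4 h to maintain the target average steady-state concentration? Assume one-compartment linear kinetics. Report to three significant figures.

CL = 148 mL/min = 148 × 0.06 = 8.880 L/h
At steady state, dose per interval replaces the amount cleared in that interval: F·S·D/τ = CL·Css.
D = CL × Css × τ / F / S = 8.880 × 6.78 × 4 / 0.72 / 0.95 = 352.1 mg

352 mg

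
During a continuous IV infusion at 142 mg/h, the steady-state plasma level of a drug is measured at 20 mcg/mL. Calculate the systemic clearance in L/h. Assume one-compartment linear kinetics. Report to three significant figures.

7.10 L/h

At steady state, infusion rate = CL × Css, so CL = rate / Css.
CL = 142 / 20 = 7.100 L/h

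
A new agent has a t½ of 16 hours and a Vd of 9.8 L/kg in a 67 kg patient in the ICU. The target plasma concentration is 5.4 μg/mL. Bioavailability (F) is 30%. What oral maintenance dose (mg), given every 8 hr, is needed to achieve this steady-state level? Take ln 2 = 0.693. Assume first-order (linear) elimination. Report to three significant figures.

Vd = 9.8 L/kg × 67 kg = 656.6 L
CL = 0.693 × Vd / t½ = 0.693 × 656.6 / 16 = 28.44 L/h
D = CL × Css × τ / F = 28.44 × 5.4 × 8 / 0.3 = 4095 mg

4100 mg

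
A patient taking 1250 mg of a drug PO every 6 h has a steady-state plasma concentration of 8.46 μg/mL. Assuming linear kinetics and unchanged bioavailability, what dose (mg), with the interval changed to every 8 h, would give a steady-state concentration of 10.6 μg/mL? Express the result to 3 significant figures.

For first-order elimination, Css ∝ F·D/(CL·τ); F and CL are unchanged, so Css ∝ D/τ.
D₂ = D₁ × (Css,target / Css,current) × (τ₂/τ₁) = 1250 × (10.6/8.46) × (8/6) = 2088 mg

2090 mg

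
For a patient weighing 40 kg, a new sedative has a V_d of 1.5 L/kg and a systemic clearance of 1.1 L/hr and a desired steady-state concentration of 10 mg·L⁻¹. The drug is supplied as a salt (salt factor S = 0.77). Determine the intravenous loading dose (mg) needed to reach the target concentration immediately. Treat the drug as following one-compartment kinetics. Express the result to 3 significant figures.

779 mg

Vd = 1.5 L/kg × 40 kg = 60.00 L
The loading dose fills Vd to the target concentration.
LD = Vd × C / S = 60.00 × 10.00 / 0.77 = 779.2 mg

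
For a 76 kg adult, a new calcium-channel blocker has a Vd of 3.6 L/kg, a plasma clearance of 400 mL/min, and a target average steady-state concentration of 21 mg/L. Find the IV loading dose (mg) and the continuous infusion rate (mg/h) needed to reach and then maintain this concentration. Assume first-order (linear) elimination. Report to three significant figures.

(a) 5750 mg; (b) 504 mg/h

Vd = 3.6 L/kg × 76 kg = 273.6 L
Loading: fill Vd to C_target → 273.6 L × 21 mg/L = 5746 mg
Convert clearance: 400 mL/min × 60 min/h ÷ 1000 mL/L = 24.00 L/h
Infusion rate = 24.00 L/h × 21 mg/L = 504.0 mg/h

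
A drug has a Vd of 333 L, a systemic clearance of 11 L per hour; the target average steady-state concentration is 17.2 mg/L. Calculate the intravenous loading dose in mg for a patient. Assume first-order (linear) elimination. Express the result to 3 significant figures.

5730 mg

The loading dose fills Vd to the target concentration.
LD = Vd × C = 333.0 × 17.20 = 5728 mg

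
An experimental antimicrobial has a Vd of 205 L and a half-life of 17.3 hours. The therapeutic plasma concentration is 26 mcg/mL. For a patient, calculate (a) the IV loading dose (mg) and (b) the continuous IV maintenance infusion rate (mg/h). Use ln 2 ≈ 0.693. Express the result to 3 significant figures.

LD = Vd × C = 205.0 × 26 = 5330 mg
CL = 0.693 × Vd / t½ = 0.693 × 205.0 / 17.3 = 8.212 L/h
Infusion rate = CL × Css = 8.212 × 26 = 213.5 mg/h

(a) 5330 mg; (b) 214 mg/h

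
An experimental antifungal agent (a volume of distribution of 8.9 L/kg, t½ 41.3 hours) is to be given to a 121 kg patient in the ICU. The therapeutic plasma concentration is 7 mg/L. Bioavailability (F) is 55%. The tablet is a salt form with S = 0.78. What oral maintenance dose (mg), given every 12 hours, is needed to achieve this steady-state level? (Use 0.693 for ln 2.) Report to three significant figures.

3540 mg

Vd(total) = 121 kg × 8.9 L/kg = 1077 L
CL = 0.693 × Vd / t½ = 0.693 × 1077 / 41.3 = 18.07 L/h
D = CL × Css × τ / F / S = 18.07 × 7 × 12 / 0.55 / 0.78 = 3538 mg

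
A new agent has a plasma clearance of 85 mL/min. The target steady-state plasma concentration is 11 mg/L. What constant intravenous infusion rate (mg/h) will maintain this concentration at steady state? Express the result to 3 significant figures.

56.1 mg/h

CL = 85 mL/min × 60/1000 = 5.100 L/h
At steady state, infusion rate equals elimination rate: rate in = CL × Css.
Infusion rate = CL · Css = 5.100 L/h × 11 mg/L = 56.10 mg/h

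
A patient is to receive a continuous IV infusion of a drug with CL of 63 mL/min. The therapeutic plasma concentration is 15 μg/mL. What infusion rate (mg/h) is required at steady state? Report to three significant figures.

56.7 mg/h

Convert clearance: 63 mL/min × 60 min/h ÷ 1000 mL/L = 3.780 L/h
At steady state, infusion rate equals elimination rate: rate in = CL × Css.
R₀ = 3.780 × 15 = 56.70 mg/h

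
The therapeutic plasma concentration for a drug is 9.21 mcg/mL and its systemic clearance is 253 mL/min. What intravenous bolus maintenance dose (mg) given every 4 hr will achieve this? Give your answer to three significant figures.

559 mg

Convert clearance: 253 mL/min × 60 min/h ÷ 1000 mL/L = 15.18 L/h
D = CL × Css × τ = 15.18 × 9.21 × 4 = 559.2 mg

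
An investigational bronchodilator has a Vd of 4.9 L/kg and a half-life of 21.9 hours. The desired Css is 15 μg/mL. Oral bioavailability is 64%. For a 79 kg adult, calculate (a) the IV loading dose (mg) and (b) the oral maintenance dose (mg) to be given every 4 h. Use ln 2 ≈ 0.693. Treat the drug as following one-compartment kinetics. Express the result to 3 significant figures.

Vd(total) = 79 kg × 4.9 L/kg = 387.1 L
LD = Vd × C = 387.1 × 15 = 5807 mg
CL = 0.693 × Vd / t½ = 0.693 × 387.1 / 21.9 = 12.25 L/h
D = CL × Css × τ / F = 12.25 × 15 × 4 / 0.64 = 1148 mg

(a) 5810 mg; (b) 1150 mg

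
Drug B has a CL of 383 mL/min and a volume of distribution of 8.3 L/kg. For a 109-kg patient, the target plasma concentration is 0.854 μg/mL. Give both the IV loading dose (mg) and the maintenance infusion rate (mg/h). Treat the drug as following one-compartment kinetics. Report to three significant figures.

Vd = 8.3 L/kg × 109 kg = 904.7 L
Loading dose = Vd × C = 904.7 × 0.854 = 772.6 mg
CL = 383 mL/min × 60/1000 = 22.98 L/h
Infusion rate = 22.98 L/h × 0.854 mg/L = 19.62 mg/h

(a) 773 mg; (b) 19.6 mg/h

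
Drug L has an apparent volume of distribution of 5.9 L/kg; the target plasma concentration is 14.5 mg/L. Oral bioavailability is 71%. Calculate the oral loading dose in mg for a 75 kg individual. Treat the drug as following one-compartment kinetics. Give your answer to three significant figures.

9040 mg

Vd = 5.9 L/kg × 75 kg = 442.5 L
LD = Vd × C / F = 442.5 × 14.50 / 0.71 = 9037 mg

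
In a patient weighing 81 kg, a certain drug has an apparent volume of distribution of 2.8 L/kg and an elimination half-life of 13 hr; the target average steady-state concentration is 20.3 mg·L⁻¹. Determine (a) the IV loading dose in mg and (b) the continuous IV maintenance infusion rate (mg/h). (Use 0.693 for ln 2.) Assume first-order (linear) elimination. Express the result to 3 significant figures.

(a) 4600 mg; (b) 245 mg/h

Vd(total) = 81 kg × 2.8 L/kg = 226.8 L
LD = Vd × C = 226.8 × 20.3 = 4604 mg
CL = 0.693 × Vd / t½ = 0.693 × 226.8 / 13 = 12.09 L/h
Infusion rate = CL × Css = 12.09 × 20.3 = 245.4 mg/h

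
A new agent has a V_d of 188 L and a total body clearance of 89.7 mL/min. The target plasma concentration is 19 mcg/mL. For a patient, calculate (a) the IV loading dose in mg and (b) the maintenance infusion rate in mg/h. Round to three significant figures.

LD = Vd · C_target = 188.0 × 19 = 3572 mg
CL = 89.7 mL/min × 60/1000 = 5.382 L/h
Maintenance: replace elimination → rate = CL × Css = 5.382 × 19 = 102.3 mg/h

(a) 3570 mg; (b) 102 mg/h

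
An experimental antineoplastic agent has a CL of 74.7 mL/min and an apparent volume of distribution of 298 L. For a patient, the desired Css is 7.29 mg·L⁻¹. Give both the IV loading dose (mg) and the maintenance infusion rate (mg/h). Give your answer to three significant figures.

Loading: fill Vd to C_target → 298.0 L × 7.29 mg/L = 2172 mg
CL = 74.7 mL/min × 60/1000 = 4.482 L/h
Maintenance infusion rate = CL × Css = 4.482 × 7.29 = 32.67 mg/h

(a) 2170 mg; (b) 32.7 mg/h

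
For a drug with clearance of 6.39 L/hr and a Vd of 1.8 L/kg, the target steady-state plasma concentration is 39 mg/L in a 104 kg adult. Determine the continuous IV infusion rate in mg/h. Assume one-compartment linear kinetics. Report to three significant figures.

R₀ = 6.390 × 39 = 249.2 mg/h

249 mg/h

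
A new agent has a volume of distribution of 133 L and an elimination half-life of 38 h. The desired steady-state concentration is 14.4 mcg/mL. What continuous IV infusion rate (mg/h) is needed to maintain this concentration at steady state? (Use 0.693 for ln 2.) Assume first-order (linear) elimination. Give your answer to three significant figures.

34.9 mg/h

k = 0.693/38 = 0.01824 h⁻¹, so CL = k·Vd = 0.01824 × 133.0 = 2.426 L/h
Infusion rate = CL × Css = 2.426 × 14.4 = 34.93 mg/h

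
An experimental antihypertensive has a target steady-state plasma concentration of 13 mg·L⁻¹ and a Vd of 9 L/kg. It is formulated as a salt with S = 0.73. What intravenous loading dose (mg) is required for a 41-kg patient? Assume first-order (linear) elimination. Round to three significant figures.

Vd(total) = 41 kg × 9 L/kg = 369.0 L
LD = Vd × C / S = 369.0 × 13.00 / 0.73 = 6571 mg

6570 mg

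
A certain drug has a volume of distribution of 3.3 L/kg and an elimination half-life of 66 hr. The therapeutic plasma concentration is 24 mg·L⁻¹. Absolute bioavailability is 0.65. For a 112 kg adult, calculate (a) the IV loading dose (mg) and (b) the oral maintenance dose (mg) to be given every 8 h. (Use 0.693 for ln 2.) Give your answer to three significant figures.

(a) 8870 mg; (b) 1150 mg

Vd = 3.3 L/kg × 112 kg = 369.6 L
LD = Vd × C = 369.6 × 24 = 8870 mg
CL = 0.693 × Vd / t½ = 0.693 × 369.6 / 66 = 3.881 L/h
D = CL × Css × τ / F = 3.881 × 24 × 8 / 0.65 = 1146 mg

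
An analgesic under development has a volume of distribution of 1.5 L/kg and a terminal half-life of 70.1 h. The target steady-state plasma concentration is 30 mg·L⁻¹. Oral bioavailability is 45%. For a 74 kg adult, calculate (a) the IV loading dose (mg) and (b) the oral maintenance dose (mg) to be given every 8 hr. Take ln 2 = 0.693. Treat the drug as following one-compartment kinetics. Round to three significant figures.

(a) 3330 mg; (b) 585 mg

Vd = 1.5 L/kg × 74 kg = 111.0 L
LD = Vd × C = 111.0 × 30 = 3330 mg
CL = 0.693 × Vd / t½ = 0.693 × 111.0 / 70.1 = 1.097 L/h
D = CL × Css × τ / F = 1.097 × 30 × 8 / 0.45 = 585.1 mg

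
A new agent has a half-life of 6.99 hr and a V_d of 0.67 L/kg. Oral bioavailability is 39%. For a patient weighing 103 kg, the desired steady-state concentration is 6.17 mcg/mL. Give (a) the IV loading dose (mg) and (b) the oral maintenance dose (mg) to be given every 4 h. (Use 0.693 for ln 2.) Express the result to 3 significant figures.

Vd = 0.67 L/kg × 103 kg = 69.01 L
LD = Vd × C = 69.01 × 6.17 = 425.8 mg
CL = 0.693 × Vd / t½ = 0.693 × 69.01 / 6.99 = 6.842 L/h
D = CL × Css × τ / F = 6.842 × 6.17 × 4 / 0.39 = 433.0 mg

(a) 426 mg; (b) 433 mg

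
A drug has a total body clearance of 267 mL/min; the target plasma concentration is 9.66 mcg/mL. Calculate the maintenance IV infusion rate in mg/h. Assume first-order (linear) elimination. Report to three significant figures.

155 mg/h

Convert clearance: 267 mL/min × 60 min/h ÷ 1000 mL/L = 16.02 L/h
At steady state, infusion rate equals elimination rate: rate in = CL × Css.
Infusion rate = CL · Css = 16.02 L/h × 9.66 mg/L = 154.8 mg/h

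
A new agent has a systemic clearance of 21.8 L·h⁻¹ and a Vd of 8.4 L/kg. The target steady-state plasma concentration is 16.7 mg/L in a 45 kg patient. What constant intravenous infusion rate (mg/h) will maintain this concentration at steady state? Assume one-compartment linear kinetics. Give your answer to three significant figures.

364 mg/h

Infusion rate = CL · Css = 21.80 L/h × 16.7 mg/L = 364.1 mg/h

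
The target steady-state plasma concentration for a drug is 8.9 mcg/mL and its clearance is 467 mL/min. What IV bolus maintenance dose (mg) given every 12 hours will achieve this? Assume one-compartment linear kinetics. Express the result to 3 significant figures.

2990 mg

CL = 467 mL/min = 467 × 0.06 = 28.02 L/h
D = CL × Css × τ = 28.02 × 8.9 × 12 = 2993 mg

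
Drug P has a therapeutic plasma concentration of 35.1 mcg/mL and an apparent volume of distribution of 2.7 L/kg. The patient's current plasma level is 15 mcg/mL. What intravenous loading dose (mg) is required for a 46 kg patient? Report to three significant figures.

2500 mg

Vd(total) = 46 kg × 2.7 L/kg = 124.2 L
The loading dose fills Vd to the target concentration.
Concentration deficit ΔC = 35.1 − 15 = 20.10 mg/L
LD = Vd × ΔC = 124.2 × 20.10 = 2496 mg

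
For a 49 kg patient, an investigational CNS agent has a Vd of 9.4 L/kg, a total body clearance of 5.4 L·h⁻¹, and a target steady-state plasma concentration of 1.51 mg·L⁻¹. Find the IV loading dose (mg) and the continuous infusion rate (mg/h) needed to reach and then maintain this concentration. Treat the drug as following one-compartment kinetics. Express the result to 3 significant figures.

(a) 696 mg; (b) 8.15 mg/h

Vd(total) = 49 kg × 9.4 L/kg = 460.6 L
LD = Vd · C_target = 460.6 × 1.51 = 695.5 mg
Maintenance: replace elimination → rate = CL × Css = 5.400 × 1.51 = 8.154 mg/h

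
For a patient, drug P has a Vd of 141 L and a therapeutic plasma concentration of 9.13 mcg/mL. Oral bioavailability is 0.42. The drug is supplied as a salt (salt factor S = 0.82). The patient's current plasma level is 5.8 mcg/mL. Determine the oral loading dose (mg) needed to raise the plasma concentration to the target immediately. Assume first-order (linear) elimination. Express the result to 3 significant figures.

Concentration deficit ΔC = 9.13 − 5.8 = 3.330 mg/L
LD = Vd × ΔC / F / S = 141.0 × 3.330 / 0.42 / 0.82 = 1363 mg

1360 mg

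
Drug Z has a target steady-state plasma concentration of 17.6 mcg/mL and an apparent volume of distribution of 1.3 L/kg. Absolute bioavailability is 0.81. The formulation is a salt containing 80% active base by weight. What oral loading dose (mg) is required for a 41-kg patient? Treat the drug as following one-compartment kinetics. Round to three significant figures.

Total Vd = 1.3 × 41 = 53.30 L
LD = Vd × C / F / S = 53.30 × 17.60 / 0.81 / 0.8 = 1448 mg

1450 mg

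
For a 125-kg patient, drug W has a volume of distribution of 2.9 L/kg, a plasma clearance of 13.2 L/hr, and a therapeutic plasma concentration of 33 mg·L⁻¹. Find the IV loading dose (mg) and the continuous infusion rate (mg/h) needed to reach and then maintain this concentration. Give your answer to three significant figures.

(a) 12000 mg; (b) 436 mg/h

Vd(total) = 125 kg × 2.9 L/kg = 362.5 L
Loading: fill Vd to C_target → 362.5 L × 33 mg/L = 11960 mg
Infusion rate = 13.20 L/h × 33 mg/L = 435.6 mg/h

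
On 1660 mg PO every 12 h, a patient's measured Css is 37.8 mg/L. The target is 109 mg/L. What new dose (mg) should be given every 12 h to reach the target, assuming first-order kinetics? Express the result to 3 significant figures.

For first-order elimination, Css ∝ F·D/(CL·τ); F and CL are unchanged, so Css ∝ D/τ.
D₂ = D₁ × (Css,target / Css,current) = 1660 × 109/37.8 = 4787 mg

4790 mg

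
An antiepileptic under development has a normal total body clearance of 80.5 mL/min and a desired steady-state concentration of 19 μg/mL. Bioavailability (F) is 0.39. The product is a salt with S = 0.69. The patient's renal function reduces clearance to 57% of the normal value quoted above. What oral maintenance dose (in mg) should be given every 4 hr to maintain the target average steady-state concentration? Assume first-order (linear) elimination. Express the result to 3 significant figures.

Convert clearance: 80.5 mL/min × 60 min/h ÷ 1000 mL/L = 4.830 L/h
Patient clearance = 0.57 × 4.830 = 2.753 L/h
D = CL × Css × τ / F / S = 2.753 × 19 × 4 / 0.39 / 0.69 = 777.5 mg

778 mg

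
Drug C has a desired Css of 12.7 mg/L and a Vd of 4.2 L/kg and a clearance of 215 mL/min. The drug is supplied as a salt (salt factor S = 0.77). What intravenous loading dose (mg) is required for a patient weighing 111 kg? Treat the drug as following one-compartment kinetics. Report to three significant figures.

Vd(total) = 111 kg × 4.2 L/kg = 466.2 L
LD = Vd × C / S = 466.2 × 12.70 / 0.77 = 7689 mg

7690 mg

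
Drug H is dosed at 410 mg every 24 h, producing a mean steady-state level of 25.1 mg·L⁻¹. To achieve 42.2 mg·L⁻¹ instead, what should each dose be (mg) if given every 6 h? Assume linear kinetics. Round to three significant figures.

For first-order elimination, Css ∝ F·D/(CL·τ); F and CL are unchanged, so Css ∝ D/τ.
D₂ = D₁ × (Css,target / Css,current) × (τ₂/τ₁) = 410 × (42.2/25.1) × (6/24) = 172.3 mg

172 mg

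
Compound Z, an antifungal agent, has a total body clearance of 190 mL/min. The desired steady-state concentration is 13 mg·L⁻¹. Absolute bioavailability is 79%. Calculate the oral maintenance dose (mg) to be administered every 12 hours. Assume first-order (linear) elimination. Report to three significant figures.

CL = 190 mL/min × 60/1000 = 11.40 L/h
At steady state, dose per interval replaces the amount cleared in that interval: F·D/τ = CL·Css.
D = CL × Css × τ / F = 11.40 × 13 × 12 / 0.79 = 2251 mg

2250 mg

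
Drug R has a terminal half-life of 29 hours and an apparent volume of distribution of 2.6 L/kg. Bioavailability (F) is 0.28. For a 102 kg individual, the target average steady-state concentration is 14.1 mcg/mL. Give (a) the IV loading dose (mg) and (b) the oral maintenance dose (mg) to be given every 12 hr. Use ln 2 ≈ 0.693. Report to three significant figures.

Total Vd = 2.6 × 102 = 265.2 L
LD = Vd × C = 265.2 × 14.1 = 3739 mg
CL = 0.693 × Vd / t½ = 0.693 × 265.2 / 29 = 6.337 L/h
D = CL × Css × τ / F = 6.337 × 14.1 × 12 / 0.28 = 3829 mg

(a) 3740 mg; (b) 3830 mg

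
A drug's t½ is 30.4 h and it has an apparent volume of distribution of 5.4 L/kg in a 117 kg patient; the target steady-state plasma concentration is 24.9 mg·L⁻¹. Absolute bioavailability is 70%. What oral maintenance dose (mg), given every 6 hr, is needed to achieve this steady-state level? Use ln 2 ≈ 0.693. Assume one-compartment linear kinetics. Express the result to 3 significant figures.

Total Vd = 5.4 × 117 = 631.8 L
CL = ln 2 · Vd / t½ = 0.693 × 631.8 / 30.4 = 14.40 L/h
D = CL × Css × τ / F = 14.40 × 24.9 × 6 / 0.7 = 3073 mg

3070 mg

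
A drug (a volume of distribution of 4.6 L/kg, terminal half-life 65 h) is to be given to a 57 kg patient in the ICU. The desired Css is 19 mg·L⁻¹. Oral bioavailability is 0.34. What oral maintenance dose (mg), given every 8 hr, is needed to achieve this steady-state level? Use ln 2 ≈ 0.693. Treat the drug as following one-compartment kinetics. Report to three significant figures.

Total Vd = 4.6 × 57 = 262.2 L
k = 0.693/65 = 0.01066 h⁻¹, so CL = k·Vd = 0.01066 × 262.2 = 2.795 L/h
D = CL × Css × τ / F = 2.795 × 19 × 8 / 0.34 = 1250 mg

1250 mg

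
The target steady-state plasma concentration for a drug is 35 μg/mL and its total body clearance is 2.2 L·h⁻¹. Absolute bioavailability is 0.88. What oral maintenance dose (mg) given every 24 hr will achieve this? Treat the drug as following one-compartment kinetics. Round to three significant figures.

At steady state, dose per interval replaces the amount cleared in that interval: F·D/τ = CL·Css.
D = CL × Css × τ / F = 2.200 × 35 × 24 / 0.88 = 2100 mg

2100 mg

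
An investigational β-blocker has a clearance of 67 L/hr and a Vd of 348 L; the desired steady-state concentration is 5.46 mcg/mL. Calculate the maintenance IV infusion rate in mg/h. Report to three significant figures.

Infusion rate = CL · Css = 67.00 L/h × 5.46 mg/L = 365.8 mg/h

366 mg/h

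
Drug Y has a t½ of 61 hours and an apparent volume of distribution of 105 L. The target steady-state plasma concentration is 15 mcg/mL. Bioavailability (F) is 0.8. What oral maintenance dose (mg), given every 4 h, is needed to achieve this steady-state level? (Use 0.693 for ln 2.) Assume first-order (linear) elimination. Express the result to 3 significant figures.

k = 0.693/61 = 0.01136 h⁻¹, so CL = k·Vd = 0.01136 × 105.0 = 1.193 L/h
D = CL × Css × τ / F = 1.193 × 15 × 4 / 0.8 = 89.48 mg

89.5 mg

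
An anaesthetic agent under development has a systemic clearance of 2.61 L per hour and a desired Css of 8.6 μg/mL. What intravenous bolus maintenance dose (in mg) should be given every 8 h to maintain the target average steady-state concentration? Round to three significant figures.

180 mg

D = CL × Css × τ = 2.610 × 8.6 × 8 = 179.6 mg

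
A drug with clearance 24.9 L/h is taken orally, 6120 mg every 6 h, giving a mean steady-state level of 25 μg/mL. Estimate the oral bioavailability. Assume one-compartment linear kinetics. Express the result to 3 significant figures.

0.610

F·D/τ = CL·Css at steady state → F = CL·Css·τ / D.
F = 24.9 × 25 × 6 / 6120 = 0.610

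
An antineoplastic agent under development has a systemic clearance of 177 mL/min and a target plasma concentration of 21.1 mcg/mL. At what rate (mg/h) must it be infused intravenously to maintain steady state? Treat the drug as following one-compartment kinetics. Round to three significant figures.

CL = 177 mL/min × 60/1000 = 10.62 L/h
R₀ = 10.62 × 21.1 = 224.1 mg/h

224 mg/h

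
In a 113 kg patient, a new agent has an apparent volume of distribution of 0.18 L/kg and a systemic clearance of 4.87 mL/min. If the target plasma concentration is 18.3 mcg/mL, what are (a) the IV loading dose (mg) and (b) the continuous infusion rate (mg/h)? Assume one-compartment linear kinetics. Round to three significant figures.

Vd = 0.18 L/kg × 113 kg = 20.34 L
Loading: fill Vd to C_target → 20.34 L × 18.3 mg/L = 372.2 mg
Convert clearance: 4.87 mL/min × 60 min/h ÷ 1000 mL/L = 0.2922 L/h
Maintenance infusion rate = CL × Css = 0.2922 × 18.3 = 5.347 mg/h

(a) 372 mg; (b) 5.35 mg/h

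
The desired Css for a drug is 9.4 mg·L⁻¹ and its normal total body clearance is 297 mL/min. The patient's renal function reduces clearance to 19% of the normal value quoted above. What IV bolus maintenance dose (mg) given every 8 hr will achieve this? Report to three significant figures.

255 mg

Convert clearance: 297 mL/min × 60 min/h ÷ 1000 mL/L = 17.82 L/h
Patient clearance = 0.19 × 17.82 = 3.386 L/h
At steady state, dose per interval replaces the amount cleared in that interval: D/τ = CL·Css.
D = CL × Css × τ = 3.386 × 9.4 × 8 = 254.6 mg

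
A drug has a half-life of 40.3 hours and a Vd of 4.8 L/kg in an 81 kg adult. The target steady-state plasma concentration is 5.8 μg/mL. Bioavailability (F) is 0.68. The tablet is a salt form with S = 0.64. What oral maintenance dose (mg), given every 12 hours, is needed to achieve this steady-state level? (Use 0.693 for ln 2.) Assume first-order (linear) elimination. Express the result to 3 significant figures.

Total Vd = 4.8 × 81 = 388.8 L
CL = ln 2 · Vd / t½ = 0.693 × 388.8 / 40.3 = 6.686 L/h
D = CL × Css × τ / F / S = 6.686 × 5.8 × 12 / 0.68 / 0.64 = 1069 mg

1070 mg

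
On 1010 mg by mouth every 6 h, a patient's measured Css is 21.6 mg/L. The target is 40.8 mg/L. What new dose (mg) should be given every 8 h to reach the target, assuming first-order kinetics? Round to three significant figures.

2540 mg

For first-order elimination, Css ∝ F·D/(CL·τ); F and CL are unchanged, so Css ∝ D/τ.
D₂ = D₁ × (Css,target / Css,current) × (τ₂/τ₁) = 1010 × (40.8/21.6) × (8/6) = 2544 mg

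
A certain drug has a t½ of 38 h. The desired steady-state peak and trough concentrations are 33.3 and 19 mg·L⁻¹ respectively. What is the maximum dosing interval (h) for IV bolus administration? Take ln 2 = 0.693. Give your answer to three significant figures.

30.8 h

k = 0.693 / t½ = 0.693 / 38 = 0.01824 h⁻¹
Between IV bolus doses, concentration decays as C = C₀·e^(−kτ), so C_peak/C_trough = e^(kτ).
τ_max = ln(C_peak/C_trough) / k = ln(33.3/19) / 0.01824 = 0.5611 / 0.01824 = 30.76 h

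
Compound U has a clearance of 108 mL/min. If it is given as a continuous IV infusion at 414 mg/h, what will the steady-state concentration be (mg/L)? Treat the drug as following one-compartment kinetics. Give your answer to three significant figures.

Convert clearance: 108 mL/min × 60 min/h ÷ 1000 mL/L = 6.480 L/h
Css = rate / CL = 414 / 6.480 = 63.89 mg/L

63.9 mg/L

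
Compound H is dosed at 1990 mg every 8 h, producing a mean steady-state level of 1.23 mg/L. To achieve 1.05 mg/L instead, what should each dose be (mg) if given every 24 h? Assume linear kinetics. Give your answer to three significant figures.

With linear kinetics, Css is proportional to dose rate (D/τ) at fixed clearance.
D₂ = D₁ × (Css,target / Css,current) × (τ₂/τ₁) = 1990 × (1.05/1.23) × (24/8) = 5096 mg

5100 mg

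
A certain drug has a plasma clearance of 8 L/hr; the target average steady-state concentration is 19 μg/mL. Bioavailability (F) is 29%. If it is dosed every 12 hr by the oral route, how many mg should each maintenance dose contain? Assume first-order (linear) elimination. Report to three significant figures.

6290 mg

At steady state, dose per interval replaces the amount cleared in that interval: F·D/τ = CL·Css.
D = CL × Css × τ / F = 8.000 × 19 × 12 / 0.29 = 6290 mg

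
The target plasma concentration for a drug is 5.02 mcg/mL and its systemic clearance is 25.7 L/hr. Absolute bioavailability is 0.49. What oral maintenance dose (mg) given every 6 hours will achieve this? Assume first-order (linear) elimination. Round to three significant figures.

1580 mg

At steady state, dose per interval replaces the amount cleared in that interval: F·D/τ = CL·Css.
D = CL × Css × τ / F = 25.70 × 5.02 × 6 / 0.49 = 1580 mg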